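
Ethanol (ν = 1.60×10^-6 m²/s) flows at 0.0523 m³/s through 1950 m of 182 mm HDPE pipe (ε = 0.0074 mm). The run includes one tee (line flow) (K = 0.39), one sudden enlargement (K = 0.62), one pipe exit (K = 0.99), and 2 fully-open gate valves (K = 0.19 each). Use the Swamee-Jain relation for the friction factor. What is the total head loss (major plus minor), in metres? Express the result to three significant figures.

H_L ≈ 34.8 m

V = 4Q/(πD²) = 2.010 m/s; V²/2g = 0.2060 m
Re = 2.29×10^5, ε/D = 4.07×10^-5 → f = 0.01553 (Swamee-Jain)
Major: h_f = f(L/D)·V²/2g = 0.01553·10714·0.2060 = 34.27 m
Minor: ΣK = 2.38; h_m = ΣK·V²/2g = 0.4902 m
Total H_L = 34.27 + 0.4902 = 34.76 m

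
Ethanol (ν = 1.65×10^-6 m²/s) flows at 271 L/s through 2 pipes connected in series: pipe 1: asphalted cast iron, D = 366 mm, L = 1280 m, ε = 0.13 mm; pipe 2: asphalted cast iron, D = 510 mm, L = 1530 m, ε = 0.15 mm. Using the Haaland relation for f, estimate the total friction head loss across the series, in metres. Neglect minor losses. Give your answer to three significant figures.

Pipe 1: V = 2.576 m/s, Re = 5.71×10^5, ε/D = 3.55×10^-4, f = 0.01646, h_1 = f(L/D)V²/2g = 19.47 m
Pipe 2: V = 1.327 m/s, Re = 4.10×10^5, ε/D = 2.94×10^-4, f = 0.01633, h_2 = f(L/D)V²/2g = 4.395 m
Series → Q common, losses add: H = Σh = 23.86 m

H ≈ 23.9 m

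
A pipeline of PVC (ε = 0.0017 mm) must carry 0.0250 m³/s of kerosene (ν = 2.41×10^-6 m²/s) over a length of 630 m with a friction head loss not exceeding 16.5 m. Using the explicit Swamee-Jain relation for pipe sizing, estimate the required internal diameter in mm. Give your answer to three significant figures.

D ≈ 130 mm

Swamee-Jain (Type III): D = 0.66·[ε^1.25·(LQ²/(gh_f))^4.75 + ν·Q^9.4·(L/(gh_f))^5.2]^0.04
LQ²/(gh_f) = 0.002433; L/(gh_f) = 3.892
Term 1 = ε^1.25·(…)^4.75 = 2.35×10^-20; Term 2 = ν·Q^9.4·(…)^5.2 = 2.46×10^-18
D = 0.66·(2.35×10^-20 + 2.46×10^-18)^0.04 = 0.1304 m = 130 mm
Check: V = 1.87 m/s, Re = 1.01×10^5, f = 0.01790, h_f = 15.4 m ≈ 16.5 m ✓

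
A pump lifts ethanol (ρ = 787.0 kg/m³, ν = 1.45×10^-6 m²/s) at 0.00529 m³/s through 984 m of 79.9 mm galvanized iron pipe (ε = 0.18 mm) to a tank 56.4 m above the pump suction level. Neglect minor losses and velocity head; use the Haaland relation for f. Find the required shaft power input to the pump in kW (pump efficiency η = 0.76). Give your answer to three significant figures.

V = 4Q/(πD²) = 1.055 m/s; Re = 5.81×10^4; ε/D = 0.00225; f = 0.02653
h_f = f(L/D)V²/2g = 18.54 m
Total head H = z + h_f = 56.4 + 18.54 = 74.94 m
P_hyd = ρgQH = 787.0·9.81·0.00529·74.94 = 3.061 kW
P_shaft = P_hyd/η = 3.061/0.76 = 4.027 kW

P_shaft ≈ 4.03 kW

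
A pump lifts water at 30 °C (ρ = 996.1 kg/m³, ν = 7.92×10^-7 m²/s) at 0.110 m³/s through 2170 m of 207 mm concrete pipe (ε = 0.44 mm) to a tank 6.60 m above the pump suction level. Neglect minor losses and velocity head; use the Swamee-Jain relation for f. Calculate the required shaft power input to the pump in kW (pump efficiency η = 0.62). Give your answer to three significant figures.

V = 4Q/(πD²) = 3.269 m/s; Re = 8.54×10^5; ε/D = 0.00213; f = 0.02409
h_f = f(L/D)V²/2g = 137.5 m
Total head H = z + h_f = 6.60 + 137.5 = 144.1 m
P_hyd = ρgQH = 996.1·9.81·0.110·144.1 = 154.9 kW
P_shaft = P_hyd/η = 154.9/0.62 = 249.9 kW

P_shaft ≈ 250 kW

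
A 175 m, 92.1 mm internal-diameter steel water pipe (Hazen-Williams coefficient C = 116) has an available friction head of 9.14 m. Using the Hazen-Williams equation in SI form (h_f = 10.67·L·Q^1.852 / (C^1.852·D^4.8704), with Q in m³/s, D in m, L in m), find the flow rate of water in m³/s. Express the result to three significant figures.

Q ≈ 0.0124 m³/s

Rearranging: Q = [h_f·C^1.852·D^4.8704 / (10.67·L)]^(1/1.852)
Q = [9.14·116^1.852·0.0921^4.8704 / (10.67·175)]^0.540 = 0.01239 m³/s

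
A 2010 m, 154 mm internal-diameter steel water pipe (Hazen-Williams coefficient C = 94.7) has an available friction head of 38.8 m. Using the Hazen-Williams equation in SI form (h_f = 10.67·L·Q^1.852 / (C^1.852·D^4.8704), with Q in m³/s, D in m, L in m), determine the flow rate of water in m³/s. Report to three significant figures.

Rearranging: Q = [h_f·C^1.852·D^4.8704 / (10.67·L)]^(1/1.852)
Q = [38.8·94.7^1.852·0.154^4.8704 / (10.67·2010)]^0.540 = 0.02285 m³/s

Q ≈ 0.0228 m³/s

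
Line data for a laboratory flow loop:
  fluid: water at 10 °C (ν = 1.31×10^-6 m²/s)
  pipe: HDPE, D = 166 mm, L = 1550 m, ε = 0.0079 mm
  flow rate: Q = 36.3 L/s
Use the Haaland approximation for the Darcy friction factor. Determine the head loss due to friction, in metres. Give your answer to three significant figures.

V = 4Q/(πD²) = 4·0.0363/(π·0.166²) = 1.677 m/s
Re = VD/ν = 1.677·0.166/1.31×10^-6 = 2.13×10^5 → turbulent
ε/D = 0.0079/166 = 4.76×10^-5
Haaland: f = 0.01565
h_f = f(L/D)V²/(2g) = 0.01565·(1550/0.166)·1.677²/(2·9.81) = 20.95 m

h_f ≈ 20.9 m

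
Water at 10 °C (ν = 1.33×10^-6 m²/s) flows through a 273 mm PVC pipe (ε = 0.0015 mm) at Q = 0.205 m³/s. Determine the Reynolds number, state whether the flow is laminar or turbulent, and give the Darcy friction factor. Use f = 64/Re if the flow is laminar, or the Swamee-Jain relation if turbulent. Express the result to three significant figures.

V = 4Q/(πD²) = 3.502 m/s
Re = VD/ν = 3.502·0.273/1.33×10^-6 = 7.19×10^5
Re > 4000 → turbulent; ε/D = 5.49×10^-6
Swamee-Jain: f = 0.01239

Re ≈ 7.19×10^5; turbulent; f ≈ 0.0124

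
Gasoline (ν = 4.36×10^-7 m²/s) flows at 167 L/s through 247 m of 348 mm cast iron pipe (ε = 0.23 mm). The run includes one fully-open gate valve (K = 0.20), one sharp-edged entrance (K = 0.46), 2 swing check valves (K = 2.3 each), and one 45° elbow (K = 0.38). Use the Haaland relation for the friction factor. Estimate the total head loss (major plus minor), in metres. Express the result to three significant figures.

V = 4Q/(πD²) = 1.756 m/s; V²/2g = 0.1571 m
Re = 1.40×10^6, ε/D = 6.61×10^-4 → f = 0.01809 (Haaland)
Major: h_f = f(L/D)·V²/2g = 0.01809·709.8·0.1571 = 2.017 m
Minor: ΣK = 5.64; h_m = ΣK·V²/2g = 0.8862 m
Total H_L = 2.017 + 0.8862 = 2.904 m

H_L ≈ 2.90 m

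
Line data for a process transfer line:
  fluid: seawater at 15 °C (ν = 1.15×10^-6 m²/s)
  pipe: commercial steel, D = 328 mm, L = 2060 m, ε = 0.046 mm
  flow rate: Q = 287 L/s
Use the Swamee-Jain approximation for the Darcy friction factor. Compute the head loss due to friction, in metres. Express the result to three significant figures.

h_f ≈ 52.0 m

V = 4Q/(πD²) = 4·0.287/(π·0.328²) = 3.397 m/s
Re = VD/ν = 3.397·0.328/1.15×10^-6 = 9.69×10^5 → turbulent
ε/D = 0.046/328 = 1.40×10^-4
Swamee-Jain: f = 0.01409
h_f = f(L/D)V²/(2g) = 0.01409·(2060/0.328)·3.397²/(2·9.81) = 52.05 m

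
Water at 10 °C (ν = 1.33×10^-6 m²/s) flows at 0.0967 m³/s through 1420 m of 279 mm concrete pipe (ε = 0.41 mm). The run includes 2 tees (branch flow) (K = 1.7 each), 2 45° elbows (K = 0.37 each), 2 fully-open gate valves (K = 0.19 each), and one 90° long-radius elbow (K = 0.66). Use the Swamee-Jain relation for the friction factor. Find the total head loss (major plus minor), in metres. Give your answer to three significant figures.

H_L ≈ 15.2 m

V = 4Q/(πD²) = 1.582 m/s; V²/2g = 0.1275 m
Re = 3.32×10^5, ε/D = 0.00147 → f = 0.02243 (Swamee-Jain)
Major: h_f = f(L/D)·V²/2g = 0.02243·5090·0.1275 = 14.56 m
Minor: ΣK = 5.18; h_m = ΣK·V²/2g = 0.6605 m
Total H_L = 14.56 + 0.6605 = 15.22 m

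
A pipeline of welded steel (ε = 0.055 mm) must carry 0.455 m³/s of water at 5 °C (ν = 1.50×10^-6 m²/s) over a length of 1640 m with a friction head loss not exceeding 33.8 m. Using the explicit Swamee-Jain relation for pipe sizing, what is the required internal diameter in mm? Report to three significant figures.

D ≈ 415 mm

Swamee-Jain (Type III): D = 0.66·[ε^1.25·(LQ²/(gh_f))^4.75 + ν·Q^9.4·(L/(gh_f))^5.2]^0.04
LQ²/(gh_f) = 1.024; L/(gh_f) = 4.946
Term 1 = ε^1.25·(…)^4.75 = 5.30×10^-6; Term 2 = ν·Q^9.4·(…)^5.2 = 3.73×10^-6
D = 0.66·(5.30×10^-6 + 3.73×10^-6)^0.04 = 0.4147 m = 415 mm
Check: V = 3.37 m/s, Re = 9.31×10^5, f = 0.01404, h_f = 32.1 m ≈ 33.8 m ✓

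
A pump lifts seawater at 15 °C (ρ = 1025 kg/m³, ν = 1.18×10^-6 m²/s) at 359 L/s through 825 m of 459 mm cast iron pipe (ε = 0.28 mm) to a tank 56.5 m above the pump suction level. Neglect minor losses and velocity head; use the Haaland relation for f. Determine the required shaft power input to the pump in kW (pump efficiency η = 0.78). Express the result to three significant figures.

P_shaft ≈ 297 kW

V = 4Q/(πD²) = 2.170 m/s; Re = 8.44×10^5; ε/D = 6.10×10^-4; f = 0.01795
h_f = f(L/D)V²/2g = 7.742 m
Total head H = z + h_f = 56.5 + 7.742 = 64.24 m
P_hyd = ρgQH = 1025·9.81·0.359·64.24 = 231.9 kW
P_shaft = P_hyd/η = 231.9/0.78 = 297.3 kW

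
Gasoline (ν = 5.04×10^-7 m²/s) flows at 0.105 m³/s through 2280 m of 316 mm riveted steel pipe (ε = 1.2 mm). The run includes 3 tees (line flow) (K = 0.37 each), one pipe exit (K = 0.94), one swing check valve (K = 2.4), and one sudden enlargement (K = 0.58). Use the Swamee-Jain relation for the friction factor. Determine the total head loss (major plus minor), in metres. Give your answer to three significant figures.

H_L ≈ 19.0 m

V = 4Q/(πD²) = 1.339 m/s; V²/2g = 0.09136 m
Re = 8.39×10^5, ε/D = 0.00380 → f = 0.02820 (Swamee-Jain)
Major: h_f = f(L/D)·V²/2g = 0.02820·7215·0.09136 = 18.59 m
Minor: ΣK = 5.03; h_m = ΣK·V²/2g = 0.4595 m
Total H_L = 18.59 + 0.4595 = 19.05 m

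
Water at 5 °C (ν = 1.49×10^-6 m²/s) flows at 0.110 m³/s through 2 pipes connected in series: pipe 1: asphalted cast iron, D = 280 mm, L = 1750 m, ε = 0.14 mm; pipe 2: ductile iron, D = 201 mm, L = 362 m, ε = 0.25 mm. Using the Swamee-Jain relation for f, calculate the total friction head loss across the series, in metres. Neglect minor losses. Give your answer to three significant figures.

H ≈ 42.1 m

Pipe 1: V = 1.786 m/s, Re = 3.36×10^5, ε/D = 5.00×10^-4, f = 0.01819, h_1 = f(L/D)V²/2g = 18.49 m
Pipe 2: V = 3.467 m/s, Re = 4.68×10^5, ε/D = 0.00124, f = 0.02139, h_2 = f(L/D)V²/2g = 23.60 m
Series → Q common, losses add: H = Σh = 42.09 m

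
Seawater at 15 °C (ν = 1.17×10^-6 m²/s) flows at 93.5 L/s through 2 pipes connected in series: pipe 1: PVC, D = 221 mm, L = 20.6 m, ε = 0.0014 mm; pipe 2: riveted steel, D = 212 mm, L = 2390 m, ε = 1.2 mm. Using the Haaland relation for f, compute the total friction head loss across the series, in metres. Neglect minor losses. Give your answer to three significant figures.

H ≈ 128 m

Pipe 1: V = 2.437 m/s, Re = 4.60×10^5, ε/D = 6.33×10^-6, f = 0.01332, h_1 = f(L/D)V²/2g = 0.3761 m
Pipe 2: V = 2.649 m/s, Re = 4.80×10^5, ε/D = 0.00566, f = 0.03177, h_2 = f(L/D)V²/2g = 128.1 m
Series → Q common, losses add: H = Σh = 128.5 m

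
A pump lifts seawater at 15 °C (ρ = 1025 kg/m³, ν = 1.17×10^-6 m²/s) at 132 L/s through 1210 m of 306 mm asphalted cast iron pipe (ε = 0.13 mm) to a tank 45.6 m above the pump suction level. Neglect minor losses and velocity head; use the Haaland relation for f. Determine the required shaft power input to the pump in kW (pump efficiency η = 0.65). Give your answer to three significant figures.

P_shaft ≈ 116 kW

V = 4Q/(πD²) = 1.795 m/s; Re = 4.69×10^5; ε/D = 4.25×10^-4; f = 0.01714
h_f = f(L/D)V²/2g = 11.13 m
Total head H = z + h_f = 45.6 + 11.13 = 56.73 m
P_hyd = ρgQH = 1025·9.81·0.132·56.73 = 75.29 kW
P_shaft = P_hyd/η = 75.29/0.65 = 115.8 kW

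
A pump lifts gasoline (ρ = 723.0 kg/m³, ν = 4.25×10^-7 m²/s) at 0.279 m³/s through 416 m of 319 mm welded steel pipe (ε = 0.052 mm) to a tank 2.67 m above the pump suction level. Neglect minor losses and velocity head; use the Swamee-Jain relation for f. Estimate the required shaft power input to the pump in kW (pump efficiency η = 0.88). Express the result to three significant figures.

P_shaft ≈ 31.0 kW

V = 4Q/(πD²) = 3.491 m/s; Re = 2.62×10^6; ε/D = 1.63×10^-4; f = 0.01371
h_f = f(L/D)V²/2g = 11.10 m
Total head H = z + h_f = 2.67 + 11.10 = 13.77 m
P_hyd = ρgQH = 723.0·9.81·0.279·13.77 = 27.26 kW
P_shaft = P_hyd/η = 27.26/0.88 = 30.97 kW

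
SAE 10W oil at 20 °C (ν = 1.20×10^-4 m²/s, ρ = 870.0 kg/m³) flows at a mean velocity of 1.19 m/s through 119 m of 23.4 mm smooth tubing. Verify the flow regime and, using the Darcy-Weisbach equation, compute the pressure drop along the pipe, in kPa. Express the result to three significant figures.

Δp ≈ 864 kPa

Re = VD/ν = 1.19·0.02340/1.20×10^-4 = 232 → laminar (Re < 2300)
f = 64/Re = 0.2758
h_f = f(L/D)V²/(2g) = 0.2758·(119/0.02340)·1.19²/(2·9.81) = 101.2 m
Δp = ρg·h_f = 870.0·9.81·101.2 = 864.0 kPa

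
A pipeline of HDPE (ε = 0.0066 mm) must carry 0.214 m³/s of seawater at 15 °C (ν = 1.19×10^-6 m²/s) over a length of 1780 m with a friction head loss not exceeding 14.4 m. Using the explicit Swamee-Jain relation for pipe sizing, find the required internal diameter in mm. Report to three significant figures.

Swamee-Jain (Type III): D = 0.66·[ε^1.25·(LQ²/(gh_f))^4.75 + ν·Q^9.4·(L/(gh_f))^5.2]^0.04
LQ²/(gh_f) = 0.5771; L/(gh_f) = 12.60
Term 1 = ε^1.25·(…)^4.75 = 2.46×10^-8; Term 2 = ν·Q^9.4·(…)^5.2 = 3.19×10^-7
D = 0.66·(2.46×10^-8 + 3.19×10^-7)^0.04 = 0.3639 m = 364 mm
Check: V = 2.06 m/s, Re = 6.29×10^5, f = 0.01290, h_f = 13.6 m ≈ 14.4 m ✓

D ≈ 364 mm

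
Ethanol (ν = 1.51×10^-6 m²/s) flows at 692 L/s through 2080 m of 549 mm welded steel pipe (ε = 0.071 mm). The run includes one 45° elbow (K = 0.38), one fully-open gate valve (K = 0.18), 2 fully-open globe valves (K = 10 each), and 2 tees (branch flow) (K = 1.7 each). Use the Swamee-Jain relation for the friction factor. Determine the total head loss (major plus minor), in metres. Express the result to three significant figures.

V = 4Q/(πD²) = 2.923 m/s; V²/2g = 0.4356 m
Re = 1.06×10^6, ε/D = 1.29×10^-4 → f = 0.01386 (Swamee-Jain)
Major: h_f = f(L/D)·V²/2g = 0.01386·3789·0.4356 = 22.87 m
Minor: ΣK = 24.0; h_m = ΣK·V²/2g = 10.44 m
Total H_L = 22.87 + 10.44 = 33.31 m

H_L ≈ 33.3 m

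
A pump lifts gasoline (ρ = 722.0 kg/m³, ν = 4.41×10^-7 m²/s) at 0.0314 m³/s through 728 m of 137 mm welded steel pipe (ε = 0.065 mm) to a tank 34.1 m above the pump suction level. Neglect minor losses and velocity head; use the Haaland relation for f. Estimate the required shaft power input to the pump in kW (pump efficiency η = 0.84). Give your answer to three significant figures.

V = 4Q/(πD²) = 2.130 m/s; Re = 6.62×10^5; ε/D = 4.74×10^-4; f = 0.01721
h_f = f(L/D)V²/2g = 21.15 m
Total head H = z + h_f = 34.1 + 21.15 = 55.25 m
P_hyd = ρgQH = 722.0·9.81·0.0314·55.25 = 12.29 kW
P_shaft = P_hyd/η = 12.29/0.84 = 14.63 kW

P_shaft ≈ 14.6 kW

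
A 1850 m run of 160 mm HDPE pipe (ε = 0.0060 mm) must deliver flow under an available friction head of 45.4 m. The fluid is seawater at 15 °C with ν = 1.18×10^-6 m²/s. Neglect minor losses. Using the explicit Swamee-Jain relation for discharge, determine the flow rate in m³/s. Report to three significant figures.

Q ≈ 0.0459 m³/s

Swamee-Jain (Type II): Q = -0.965·√(gD⁵h_f/L)·ln[ε/(3.7D) + √(3.17ν²L/(gD³h_f))]
√(gD⁵h_f/L) = √(9.81·0.160⁵·45.4/1850) = 0.005024
ε/(3.7D) = 1.01×10^-5; √(3.17ν²L/(gD³h_f)) = 6.69×10^-5
Q = -0.965·0.005024·ln(7.704×10^-5) = 0.04592 m³/s
Check: V = 2.28 m/s, Re = 3.10×10^5, f = 0.01472, h_f = 45.3 m ≈ 45.4 m ✓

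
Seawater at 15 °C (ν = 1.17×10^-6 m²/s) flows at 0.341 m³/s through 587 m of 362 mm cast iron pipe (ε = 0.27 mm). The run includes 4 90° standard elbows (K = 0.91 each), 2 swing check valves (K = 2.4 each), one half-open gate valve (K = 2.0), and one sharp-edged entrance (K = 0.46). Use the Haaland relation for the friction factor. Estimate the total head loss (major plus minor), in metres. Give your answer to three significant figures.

H_L ≈ 23.0 m

V = 4Q/(πD²) = 3.313 m/s; V²/2g = 0.5595 m
Re = 1.03×10^6, ε/D = 7.46×10^-4 → f = 0.01866 (Haaland)
Major: h_f = f(L/D)·V²/2g = 0.01866·1622·0.5595 = 16.93 m
Minor: ΣK = 10.9; h_m = ΣK·V²/2g = 6.098 m
Total H_L = 16.93 + 6.098 = 23.03 m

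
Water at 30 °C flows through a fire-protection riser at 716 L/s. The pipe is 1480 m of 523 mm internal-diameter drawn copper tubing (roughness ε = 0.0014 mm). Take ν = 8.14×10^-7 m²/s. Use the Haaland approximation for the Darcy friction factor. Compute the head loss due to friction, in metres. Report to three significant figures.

h_f ≈ 16.5 m

V = 4Q/(πD²) = 4·0.716/(π·0.523²) = 3.333 m/s
Re = VD/ν = 3.333·0.523/8.14×10^-7 = 2.14×10^6 → turbulent
ε/D = 0.0014/523 = 2.68×10^-6
Haaland: f = 0.01031
h_f = f(L/D)V²/(2g) = 0.01031·(1480/0.523)·3.333²/(2·9.81) = 16.52 m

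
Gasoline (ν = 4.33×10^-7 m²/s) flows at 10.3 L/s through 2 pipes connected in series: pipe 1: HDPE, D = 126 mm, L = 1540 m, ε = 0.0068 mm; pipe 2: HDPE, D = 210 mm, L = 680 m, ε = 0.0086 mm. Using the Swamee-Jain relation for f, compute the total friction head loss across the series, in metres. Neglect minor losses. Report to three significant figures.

Pipe 1: V = 0.8260 m/s, Re = 2.40×10^5, ε/D = 5.40×10^-5, f = 0.01552, h_1 = f(L/D)V²/2g = 6.598 m
Pipe 2: V = 0.2974 m/s, Re = 1.44×10^5, ε/D = 4.10×10^-5, f = 0.01688, h_2 = f(L/D)V²/2g = 0.2463 m
Series → Q common, losses add: H = Σh = 6.845 m

H ≈ 6.84 m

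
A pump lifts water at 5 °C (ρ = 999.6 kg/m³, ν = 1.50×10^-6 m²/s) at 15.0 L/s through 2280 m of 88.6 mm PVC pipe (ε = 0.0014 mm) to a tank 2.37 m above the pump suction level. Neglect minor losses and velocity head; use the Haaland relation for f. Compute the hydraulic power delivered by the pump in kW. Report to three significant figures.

P_hyd ≈ 19.3 kW

V = 4Q/(πD²) = 2.433 m/s; Re = 1.44×10^5; ε/D = 1.58×10^-5; f = 0.01662
h_f = f(L/D)V²/2g = 129.1 m
Total head H = z + h_f = 2.37 + 129.1 = 131.4 m
P_hyd = ρgQH = 999.6·9.81·0.0150·131.4 = 19.33 kW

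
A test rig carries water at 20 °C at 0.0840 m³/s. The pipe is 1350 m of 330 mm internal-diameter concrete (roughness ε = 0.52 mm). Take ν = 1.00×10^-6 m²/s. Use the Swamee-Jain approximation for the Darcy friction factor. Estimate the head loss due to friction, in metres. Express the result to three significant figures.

V = 4Q/(πD²) = 4·0.0840/(π·0.330²) = 0.9821 m/s
Re = VD/ν = 0.9821·0.330/1.00×10^-6 = 3.24×10^5 → turbulent
ε/D = 0.52/330 = 0.00158
Swamee-Jain: f = 0.02281
h_f = f(L/D)V²/(2g) = 0.02281·(1350/0.330)·0.9821²/(2·9.81) = 4.587 m

h_f ≈ 4.59 m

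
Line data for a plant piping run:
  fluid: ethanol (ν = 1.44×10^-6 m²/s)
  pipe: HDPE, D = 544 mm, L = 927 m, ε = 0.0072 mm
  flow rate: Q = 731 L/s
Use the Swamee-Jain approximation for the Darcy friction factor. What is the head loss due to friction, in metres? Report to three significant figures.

V = 4Q/(πD²) = 4·0.731/(π·0.544²) = 3.145 m/s
Re = VD/ν = 3.145·0.544/1.44×10^-6 = 1.19×10^6 → turbulent
ε/D = 0.0072/544 = 1.32×10^-5
Swamee-Jain: f = 0.01163
h_f = f(L/D)V²/(2g) = 0.01163·(927/0.544)·3.145²/(2·9.81) = 9.995 m

h_f ≈ 9.99 m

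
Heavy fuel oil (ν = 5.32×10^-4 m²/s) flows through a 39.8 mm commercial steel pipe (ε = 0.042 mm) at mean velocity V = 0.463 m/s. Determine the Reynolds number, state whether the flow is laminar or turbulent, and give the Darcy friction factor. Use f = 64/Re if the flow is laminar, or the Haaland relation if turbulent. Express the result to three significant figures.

Re ≈ 34.6; laminar; f = 64/Re ≈ 1.85

Re = VD/ν = 0.4630·0.0398/5.32×10^-4 = 34.6
Re < 2300 → laminar → f = 64/Re = 1.848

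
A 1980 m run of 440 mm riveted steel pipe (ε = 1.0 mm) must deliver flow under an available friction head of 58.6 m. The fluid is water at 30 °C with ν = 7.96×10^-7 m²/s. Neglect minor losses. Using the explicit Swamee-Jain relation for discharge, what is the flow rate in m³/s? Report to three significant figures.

Q ≈ 0.493 m³/s

Swamee-Jain (Type II): Q = -0.965·√(gD⁵h_f/L)·ln[ε/(3.7D) + √(3.17ν²L/(gD³h_f))]
√(gD⁵h_f/L) = √(9.81·0.440⁵·58.6/1980) = 0.06920
ε/(3.7D) = 6.14×10^-4; √(3.17ν²L/(gD³h_f)) = 9.01×10^-6
Q = -0.965·0.06920·ln(6.233×10^-4) = 0.4928 m³/s
Check: V = 3.24 m/s, Re = 1.79×10^6, f = 0.02438, h_f = 58.7 m ≈ 58.6 m ✓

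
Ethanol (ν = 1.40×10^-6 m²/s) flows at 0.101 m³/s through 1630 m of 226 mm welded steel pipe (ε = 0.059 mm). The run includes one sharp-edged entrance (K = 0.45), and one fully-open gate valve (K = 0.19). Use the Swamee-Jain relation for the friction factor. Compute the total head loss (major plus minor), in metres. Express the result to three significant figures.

V = 4Q/(πD²) = 2.518 m/s; V²/2g = 0.3231 m
Re = 4.06×10^5, ε/D = 2.61×10^-4 → f = 0.01632 (Swamee-Jain)
Major: h_f = f(L/D)·V²/2g = 0.01632·7212·0.3231 = 38.03 m
Minor: ΣK = 0.640; h_m = ΣK·V²/2g = 0.2068 m
Total H_L = 38.03 + 0.2068 = 38.24 m

H_L ≈ 38.2 m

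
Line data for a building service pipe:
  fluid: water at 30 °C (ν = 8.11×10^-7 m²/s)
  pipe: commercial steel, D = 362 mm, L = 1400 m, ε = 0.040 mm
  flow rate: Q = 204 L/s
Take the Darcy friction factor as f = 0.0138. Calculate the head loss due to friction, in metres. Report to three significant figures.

h_f ≈ 10.7 m

V = 4Q/(πD²) = 4·0.204/(π·0.362²) = 1.982 m/s
h_f = f(L/D)V²/(2g) = 0.01380·(1400/0.362)·1.982²/(2·9.81) = 10.69 m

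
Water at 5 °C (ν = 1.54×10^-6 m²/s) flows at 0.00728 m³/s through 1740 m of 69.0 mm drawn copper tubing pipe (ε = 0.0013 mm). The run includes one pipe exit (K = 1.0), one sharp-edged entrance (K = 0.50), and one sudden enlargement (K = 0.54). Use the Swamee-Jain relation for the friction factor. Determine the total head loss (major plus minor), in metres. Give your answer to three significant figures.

V = 4Q/(πD²) = 1.947 m/s; V²/2g = 0.1932 m
Re = 8.72×10^4, ε/D = 1.88×10^-5 → f = 0.01849 (Swamee-Jain)
Major: h_f = f(L/D)·V²/2g = 0.01849·25217·0.1932 = 90.08 m
Minor: ΣK = 2.04; h_m = ΣK·V²/2g = 0.3941 m
Total H_L = 90.08 + 0.3941 = 90.47 m

H_L ≈ 90.5 m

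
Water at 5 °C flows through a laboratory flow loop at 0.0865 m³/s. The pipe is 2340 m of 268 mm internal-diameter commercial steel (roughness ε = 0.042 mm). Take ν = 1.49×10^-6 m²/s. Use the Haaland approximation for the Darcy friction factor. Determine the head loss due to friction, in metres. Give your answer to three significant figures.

h_f ≈ 16.6 m

V = 4Q/(πD²) = 4·0.0865/(π·0.268²) = 1.533 m/s
Re = VD/ν = 1.533·0.268/1.49×10^-6 = 2.76×10^5 → turbulent
ε/D = 0.042/268 = 1.57×10^-4
Haaland: f = 0.01588
h_f = f(L/D)V²/(2g) = 0.01588·(2340/0.268)·1.533²/(2·9.81) = 16.62 m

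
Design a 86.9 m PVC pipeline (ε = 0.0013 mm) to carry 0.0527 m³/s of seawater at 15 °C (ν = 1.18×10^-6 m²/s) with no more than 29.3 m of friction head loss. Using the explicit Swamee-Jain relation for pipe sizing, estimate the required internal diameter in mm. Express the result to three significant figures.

D ≈ 98.8 mm

Swamee-Jain (Type III): D = 0.66·[ε^1.25·(LQ²/(gh_f))^4.75 + ν·Q^9.4·(L/(gh_f))^5.2]^0.04
LQ²/(gh_f) = 8.397×10^-4; L/(gh_f) = 0.3023
Term 1 = ε^1.25·(…)^4.75 = 1.08×10^-22; Term 2 = ν·Q^9.4·(…)^5.2 = 2.27×10^-21
D = 0.66·(1.08×10^-22 + 2.27×10^-21)^0.04 = 0.09876 m = 98.8 mm
Check: V = 6.88 m/s, Re = 5.76×10^5, f = 0.01300, h_f = 27.6 m ≈ 29.3 m ✓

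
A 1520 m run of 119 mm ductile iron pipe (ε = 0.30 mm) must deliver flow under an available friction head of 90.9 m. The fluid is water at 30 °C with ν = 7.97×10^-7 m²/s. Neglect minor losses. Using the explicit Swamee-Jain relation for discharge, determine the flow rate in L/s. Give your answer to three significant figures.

Swamee-Jain (Type II): Q = -0.965·√(gD⁵h_f/L)·ln[ε/(3.7D) + √(3.17ν²L/(gD³h_f))]
√(gD⁵h_f/L) = √(9.81·0.119⁵·90.9/1520) = 0.003742
ε/(3.7D) = 6.81×10^-4; √(3.17ν²L/(gD³h_f)) = 4.51×10^-5
Q = -0.965·0.003742·ln(7.265×10^-4) = 0.02610 m³/s
Check: V = 2.35 m/s, Re = 3.50×10^5, f = 0.02551, h_f = 91.4 m ≈ 90.9 m ✓

Q ≈ 26.1 L/s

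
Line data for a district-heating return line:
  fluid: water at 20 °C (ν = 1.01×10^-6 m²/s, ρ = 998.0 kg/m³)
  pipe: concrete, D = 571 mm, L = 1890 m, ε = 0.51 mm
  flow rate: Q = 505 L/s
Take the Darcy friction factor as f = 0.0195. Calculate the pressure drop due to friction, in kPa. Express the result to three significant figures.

Δp ≈ 125 kPa

V = 4Q/(πD²) = 4·0.505/(π·0.571²) = 1.972 m/s
h_f = f(L/D)V²/(2g) = 0.01950·(1890/0.571)·1.972²/(2·9.81) = 12.79 m
Δp = ρg·h_f = 998.0·9.81·12.79 = 125.3 kPa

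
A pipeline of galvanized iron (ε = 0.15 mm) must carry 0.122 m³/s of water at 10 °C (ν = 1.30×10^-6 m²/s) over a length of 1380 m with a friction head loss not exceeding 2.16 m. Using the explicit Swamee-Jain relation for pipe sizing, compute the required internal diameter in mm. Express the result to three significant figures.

Swamee-Jain (Type III): D = 0.66·[ε^1.25·(LQ²/(gh_f))^4.75 + ν·Q^9.4·(L/(gh_f))^5.2]^0.04
LQ²/(gh_f) = 0.9693; L/(gh_f) = 65.13
Term 1 = ε^1.25·(…)^4.75 = 1.43×10^-5; Term 2 = ν·Q^9.4·(…)^5.2 = 9.06×10^-6
D = 0.66·(1.43×10^-5 + 9.06×10^-6)^0.04 = 0.4308 m = 431 mm
Check: V = 0.837 m/s, Re = 2.77×10^5, f = 0.01751, h_f = 2.00 m ≈ 2.16 m ✓

D ≈ 431 mm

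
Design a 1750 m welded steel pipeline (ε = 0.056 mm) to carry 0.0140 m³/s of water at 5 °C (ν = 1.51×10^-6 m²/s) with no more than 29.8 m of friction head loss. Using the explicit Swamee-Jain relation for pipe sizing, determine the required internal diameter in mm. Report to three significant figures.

D ≈ 116 mm

Swamee-Jain (Type III): D = 0.66·[ε^1.25·(LQ²/(gh_f))^4.75 + ν·Q^9.4·(L/(gh_f))^5.2]^0.04
LQ²/(gh_f) = 0.001173; L/(gh_f) = 5.986
Term 1 = ε^1.25·(…)^4.75 = 5.82×10^-20; Term 2 = ν·Q^9.4·(…)^5.2 = 6.22×10^-20
D = 0.66·(5.82×10^-20 + 6.22×10^-20)^0.04 = 0.1155 m = 116 mm
Check: V = 1.34 m/s, Re = 1.02×10^5, f = 0.02029, h_f = 27.9 m ≈ 29.8 m ✓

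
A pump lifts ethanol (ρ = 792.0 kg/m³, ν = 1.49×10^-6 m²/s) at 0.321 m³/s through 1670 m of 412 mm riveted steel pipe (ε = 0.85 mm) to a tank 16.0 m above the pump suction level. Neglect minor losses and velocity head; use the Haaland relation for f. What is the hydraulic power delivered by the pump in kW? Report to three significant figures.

V = 4Q/(πD²) = 2.408 m/s; Re = 6.66×10^5; ε/D = 0.00206; f = 0.02390
h_f = f(L/D)V²/2g = 28.63 m
Total head H = z + h_f = 16.0 + 28.63 = 44.63 m
P_hyd = ρgQH = 792.0·9.81·0.321·44.63 = 111.3 kW

P_hyd ≈ 111 kW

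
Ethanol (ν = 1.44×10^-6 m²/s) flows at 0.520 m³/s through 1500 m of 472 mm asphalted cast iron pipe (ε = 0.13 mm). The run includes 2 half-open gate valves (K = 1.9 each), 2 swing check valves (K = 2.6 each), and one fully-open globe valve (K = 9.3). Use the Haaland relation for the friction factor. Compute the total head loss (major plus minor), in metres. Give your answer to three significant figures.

V = 4Q/(πD²) = 2.972 m/s; V²/2g = 0.4502 m
Re = 9.74×10^5, ε/D = 2.75×10^-4 → f = 0.01539 (Haaland)
Major: h_f = f(L/D)·V²/2g = 0.01539·3178·0.4502 = 22.02 m
Minor: ΣK = 18.3; h_m = ΣK·V²/2g = 8.238 m
Total H_L = 22.02 + 8.238 = 30.25 m

H_L ≈ 30.3 m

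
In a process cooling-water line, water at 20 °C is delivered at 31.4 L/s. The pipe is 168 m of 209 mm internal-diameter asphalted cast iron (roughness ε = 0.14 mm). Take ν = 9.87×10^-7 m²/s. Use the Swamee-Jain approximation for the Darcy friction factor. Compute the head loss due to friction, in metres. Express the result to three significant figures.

h_f ≈ 0.680 m

V = 4Q/(πD²) = 4·0.0314/(π·0.209²) = 0.9153 m/s
Re = VD/ν = 0.9153·0.209/9.87×10^-7 = 1.94×10^5 → turbulent
ε/D = 0.14/209 = 6.70×10^-4
Swamee-Jain: f = 0.01982
h_f = f(L/D)V²/(2g) = 0.01982·(168/0.209)·0.9153²/(2·9.81) = 0.6804 m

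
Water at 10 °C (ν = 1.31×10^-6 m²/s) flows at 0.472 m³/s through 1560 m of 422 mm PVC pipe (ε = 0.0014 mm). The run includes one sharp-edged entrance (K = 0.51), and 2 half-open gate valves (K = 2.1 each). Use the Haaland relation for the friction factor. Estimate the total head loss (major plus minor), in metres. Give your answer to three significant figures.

H_L ≈ 27.4 m

V = 4Q/(πD²) = 3.375 m/s; V²/2g = 0.5804 m
Re = 1.09×10^6, ε/D = 3.32×10^-6 → f = 0.01148 (Haaland)
Major: h_f = f(L/D)·V²/2g = 0.01148·3697·0.5804 = 24.64 m
Minor: ΣK = 4.71; h_m = ΣK·V²/2g = 2.734 m
Total H_L = 24.64 + 2.734 = 27.37 m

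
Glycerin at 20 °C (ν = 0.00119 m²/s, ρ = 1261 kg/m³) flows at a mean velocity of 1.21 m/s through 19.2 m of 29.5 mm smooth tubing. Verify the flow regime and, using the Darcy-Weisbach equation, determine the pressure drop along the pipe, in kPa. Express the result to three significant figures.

Re = VD/ν = 1.21·0.02950/0.00119 = 30.0 → laminar (Re < 2300)
f = 64/Re = 2.134
h_f = f(L/D)V²/(2g) = 2.134·(19.2/0.02950)·1.21²/(2·9.81) = 103.6 m
Δp = ρg·h_f = 1261·9.81·103.6 = 1282 kPa

Δp ≈ 1280 kPa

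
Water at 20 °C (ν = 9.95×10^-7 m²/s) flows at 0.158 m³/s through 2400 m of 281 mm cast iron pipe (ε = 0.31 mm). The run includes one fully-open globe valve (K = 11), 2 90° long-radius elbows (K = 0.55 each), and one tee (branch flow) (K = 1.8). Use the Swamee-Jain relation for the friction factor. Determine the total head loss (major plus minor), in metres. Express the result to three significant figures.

V = 4Q/(πD²) = 2.548 m/s; V²/2g = 0.3308 m
Re = 7.20×10^5, ε/D = 0.00110 → f = 0.02061 (Swamee-Jain)
Major: h_f = f(L/D)·V²/2g = 0.02061·8541·0.3308 = 58.23 m
Minor: ΣK = 13.9; h_m = ΣK·V²/2g = 4.599 m
Total H_L = 58.23 + 4.599 = 62.83 m

H_L ≈ 62.8 m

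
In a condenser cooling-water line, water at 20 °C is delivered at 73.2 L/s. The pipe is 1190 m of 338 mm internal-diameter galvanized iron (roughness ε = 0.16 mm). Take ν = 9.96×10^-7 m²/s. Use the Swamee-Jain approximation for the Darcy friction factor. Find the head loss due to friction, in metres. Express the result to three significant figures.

V = 4Q/(πD²) = 4·0.0732/(π·0.338²) = 0.8158 m/s
Re = VD/ν = 0.8158·0.338/9.96×10^-7 = 2.77×10^5 → turbulent
ε/D = 0.16/338 = 4.73×10^-4
Swamee-Jain: f = 0.01828
h_f = f(L/D)V²/(2g) = 0.01828·(1190/0.338)·0.8158²/(2·9.81) = 2.184 m

h_f ≈ 2.18 m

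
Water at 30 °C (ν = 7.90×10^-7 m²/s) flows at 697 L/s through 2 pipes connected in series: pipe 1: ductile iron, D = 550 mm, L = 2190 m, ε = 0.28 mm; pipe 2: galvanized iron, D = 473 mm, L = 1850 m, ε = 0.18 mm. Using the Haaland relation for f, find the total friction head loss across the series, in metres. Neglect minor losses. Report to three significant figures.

H ≈ 79.9 m

Pipe 1: V = 2.934 m/s, Re = 2.04×10^6, ε/D = 5.09×10^-4, f = 0.01702, h_1 = f(L/D)V²/2g = 29.72 m
Pipe 2: V = 3.967 m/s, Re = 2.37×10^6, ε/D = 3.81×10^-4, f = 0.01599, h_2 = f(L/D)V²/2g = 50.14 m
Series → Q common, losses add: H = Σh = 79.87 m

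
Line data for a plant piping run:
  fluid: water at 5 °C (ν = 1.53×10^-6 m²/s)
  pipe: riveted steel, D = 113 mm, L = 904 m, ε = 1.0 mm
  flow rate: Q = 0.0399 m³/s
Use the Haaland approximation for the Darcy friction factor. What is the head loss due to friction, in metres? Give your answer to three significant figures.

h_f ≈ 237 m

V = 4Q/(πD²) = 4·0.0399/(π·0.113²) = 3.979 m/s
Re = VD/ν = 3.979·0.113/1.53×10^-6 = 2.94×10^5 → turbulent
ε/D = 1.0/113 = 0.00885
Haaland: f = 0.03666
h_f = f(L/D)V²/(2g) = 0.03666·(904/0.113)·3.979²/(2·9.81) = 236.6 m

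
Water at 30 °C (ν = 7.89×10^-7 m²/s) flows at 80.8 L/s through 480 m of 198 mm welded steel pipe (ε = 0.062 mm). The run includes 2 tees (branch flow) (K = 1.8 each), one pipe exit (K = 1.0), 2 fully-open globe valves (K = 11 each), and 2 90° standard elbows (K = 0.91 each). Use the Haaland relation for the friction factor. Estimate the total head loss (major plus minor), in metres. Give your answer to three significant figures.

H_L ≈ 23.6 m

V = 4Q/(πD²) = 2.624 m/s; V²/2g = 0.3510 m
Re = 6.59×10^5, ε/D = 3.13×10^-4 → f = 0.01601 (Haaland)
Major: h_f = f(L/D)·V²/2g = 0.01601·2424·0.3510 = 13.62 m
Minor: ΣK = 28.4; h_m = ΣK·V²/2g = 9.975 m
Total H_L = 13.62 + 9.975 = 23.60 m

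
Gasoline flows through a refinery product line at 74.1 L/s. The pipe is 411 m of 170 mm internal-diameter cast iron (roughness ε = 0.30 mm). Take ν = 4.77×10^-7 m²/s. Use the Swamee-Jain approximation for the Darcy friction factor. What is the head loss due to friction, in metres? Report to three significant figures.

V = 4Q/(πD²) = 4·0.0741/(π·0.170²) = 3.265 m/s
Re = VD/ν = 3.265·0.170/4.77×10^-7 = 1.16×10^6 → turbulent
ε/D = 0.30/170 = 0.00176
Swamee-Jain: f = 0.02290
h_f = f(L/D)V²/(2g) = 0.02290·(411/0.170)·3.265²/(2·9.81) = 30.08 m

h_f ≈ 30.1 m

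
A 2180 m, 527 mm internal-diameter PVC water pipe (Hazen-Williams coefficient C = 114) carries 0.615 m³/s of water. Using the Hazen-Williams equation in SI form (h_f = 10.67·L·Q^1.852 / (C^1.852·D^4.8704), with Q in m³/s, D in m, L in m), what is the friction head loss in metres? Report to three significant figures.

h_f ≈ 33.2 m

h_f = 10.67·2180·0.615^1.852 / (114^1.852·0.527^4.8704) = 33.20 m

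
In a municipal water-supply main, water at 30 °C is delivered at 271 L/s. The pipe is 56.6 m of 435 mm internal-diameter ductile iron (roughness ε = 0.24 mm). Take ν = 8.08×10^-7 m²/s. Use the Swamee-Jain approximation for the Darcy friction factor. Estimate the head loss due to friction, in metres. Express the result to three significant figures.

h_f ≈ 0.389 m

V = 4Q/(πD²) = 4·0.271/(π·0.435²) = 1.823 m/s
Re = VD/ν = 1.823·0.435/8.08×10^-7 = 9.82×10^5 → turbulent
ε/D = 0.24/435 = 5.52×10^-4
Swamee-Jain: f = 0.01765
h_f = f(L/D)V²/(2g) = 0.01765·(56.6/0.435)·1.823²/(2·9.81) = 0.3892 m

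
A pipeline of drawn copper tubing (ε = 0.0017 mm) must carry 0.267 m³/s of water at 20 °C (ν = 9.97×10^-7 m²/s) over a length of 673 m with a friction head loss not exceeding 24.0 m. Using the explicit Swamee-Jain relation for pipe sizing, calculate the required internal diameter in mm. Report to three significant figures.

Swamee-Jain (Type III): D = 0.66·[ε^1.25·(LQ²/(gh_f))^4.75 + ν·Q^9.4·(L/(gh_f))^5.2]^0.04
LQ²/(gh_f) = 0.2038; L/(gh_f) = 2.858
Term 1 = ε^1.25·(…)^4.75 = 3.21×10^-11; Term 2 = ν·Q^9.4·(…)^5.2 = 9.55×10^-10
D = 0.66·(3.21×10^-11 + 9.55×10^-10)^0.04 = 0.2879 m = 288 mm
Check: V = 4.10 m/s, Re = 1.18×10^6, f = 0.01145, h_f = 22.9 m ≈ 24.0 m ✓

D ≈ 288 mm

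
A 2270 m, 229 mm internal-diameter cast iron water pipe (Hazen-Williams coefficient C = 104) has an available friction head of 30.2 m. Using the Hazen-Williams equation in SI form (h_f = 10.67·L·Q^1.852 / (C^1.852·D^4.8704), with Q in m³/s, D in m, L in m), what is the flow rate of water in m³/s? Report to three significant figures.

Rearranging: Q = [h_f·C^1.852·D^4.8704 / (10.67·L)]^(1/1.852)
Q = [30.2·104^1.852·0.229^4.8704 / (10.67·2270)]^0.540 = 0.05826 m³/s

Q ≈ 0.0583 m³/s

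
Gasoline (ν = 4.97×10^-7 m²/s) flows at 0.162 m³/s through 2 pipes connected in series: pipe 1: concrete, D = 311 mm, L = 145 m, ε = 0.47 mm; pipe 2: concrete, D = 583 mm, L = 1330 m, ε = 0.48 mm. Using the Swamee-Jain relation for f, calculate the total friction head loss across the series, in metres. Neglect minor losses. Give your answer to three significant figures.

Pipe 1: V = 2.133 m/s, Re = 1.33×10^6, ε/D = 0.00151, f = 0.02201, h_1 = f(L/D)V²/2g = 2.378 m
Pipe 2: V = 0.6069 m/s, Re = 7.12×10^5, ε/D = 8.23×10^-4, f = 0.01933, h_2 = f(L/D)V²/2g = 0.8279 m
Series → Q common, losses add: H = Σh = 3.206 m

H ≈ 3.21 m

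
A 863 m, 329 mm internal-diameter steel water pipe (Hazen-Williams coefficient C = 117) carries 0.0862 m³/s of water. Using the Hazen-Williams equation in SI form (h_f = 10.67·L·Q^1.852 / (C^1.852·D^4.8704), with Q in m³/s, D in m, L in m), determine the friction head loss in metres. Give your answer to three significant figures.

h_f = 10.67·863·0.0862^1.852 / (117^1.852·0.329^4.8704) = 3.265 m

h_f ≈ 3.27 m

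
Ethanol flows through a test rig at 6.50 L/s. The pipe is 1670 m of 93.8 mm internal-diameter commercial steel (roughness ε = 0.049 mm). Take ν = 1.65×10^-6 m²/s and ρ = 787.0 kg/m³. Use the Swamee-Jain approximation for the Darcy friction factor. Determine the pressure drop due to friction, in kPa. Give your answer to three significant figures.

V = 4Q/(πD²) = 4·0.00650/(π·0.0938²) = 0.9406 m/s
Re = VD/ν = 0.9406·0.0938/1.65×10^-6 = 5.35×10^4 → turbulent
ε/D = 0.049/93.8 = 5.22×10^-4
Swamee-Jain: f = 0.02245
h_f = f(L/D)V²/(2g) = 0.02245·(1670/0.0938)·0.9406²/(2·9.81) = 18.02 m
Δp = ρg·h_f = 787.0·9.81·18.02 = 139.1 kPa

Δp ≈ 139 kPa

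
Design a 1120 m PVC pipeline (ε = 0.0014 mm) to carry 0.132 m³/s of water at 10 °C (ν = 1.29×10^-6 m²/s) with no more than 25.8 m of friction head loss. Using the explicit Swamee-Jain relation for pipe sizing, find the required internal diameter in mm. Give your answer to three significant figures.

Swamee-Jain (Type III): D = 0.66·[ε^1.25·(LQ²/(gh_f))^4.75 + ν·Q^9.4·(L/(gh_f))^5.2]^0.04
LQ²/(gh_f) = 0.07710; L/(gh_f) = 4.425
Term 1 = ε^1.25·(…)^4.75 = 2.49×10^-13; Term 2 = ν·Q^9.4·(…)^5.2 = 1.60×10^-11
D = 0.66·(2.49×10^-13 + 1.60×10^-11)^0.04 = 0.2443 m = 244 mm
Check: V = 2.82 m/s, Re = 5.33×10^5, f = 0.01304, h_f = 24.2 m ≈ 25.8 m ✓

D ≈ 244 mm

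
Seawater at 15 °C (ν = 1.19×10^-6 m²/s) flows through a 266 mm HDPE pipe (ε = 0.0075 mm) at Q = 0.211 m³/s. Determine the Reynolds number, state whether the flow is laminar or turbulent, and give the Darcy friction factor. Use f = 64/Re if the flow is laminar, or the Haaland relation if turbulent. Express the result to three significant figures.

V = 4Q/(πD²) = 3.797 m/s
Re = VD/ν = 3.797·0.266/1.19×10^-6 = 8.49×10^5
Re > 4000 → turbulent; ε/D = 2.82×10^-5
Haaland: f = 0.01239

Re ≈ 8.49×10^5; turbulent; f ≈ 0.0124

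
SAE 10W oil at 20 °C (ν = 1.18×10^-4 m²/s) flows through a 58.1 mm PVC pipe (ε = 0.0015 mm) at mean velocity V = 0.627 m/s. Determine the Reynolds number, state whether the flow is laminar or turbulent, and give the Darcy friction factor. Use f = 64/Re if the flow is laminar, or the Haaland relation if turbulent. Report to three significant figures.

Re = VD/ν = 0.6270·0.0581/1.18×10^-4 = 309
Re < 2300 → laminar → f = 64/Re = 0.2073

Re ≈ 309; laminar; f = 64/Re ≈ 0.207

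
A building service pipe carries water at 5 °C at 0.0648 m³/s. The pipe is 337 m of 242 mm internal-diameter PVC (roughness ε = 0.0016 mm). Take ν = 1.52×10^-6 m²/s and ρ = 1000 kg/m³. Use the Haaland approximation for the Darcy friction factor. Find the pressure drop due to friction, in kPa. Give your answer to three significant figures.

V = 4Q/(πD²) = 4·0.0648/(π·0.242²) = 1.409 m/s
Re = VD/ν = 1.409·0.242/1.52×10^-6 = 2.24×10^5 → turbulent
ε/D = 0.0016/242 = 6.61×10^-6
Haaland: f = 0.01520
h_f = f(L/D)V²/(2g) = 0.01520·(337/0.242)·1.409²/(2·9.81) = 2.141 m
Δp = ρg·h_f = 1000·9.81·2.141 = 21.01 kPa

Δp ≈ 21.0 kPa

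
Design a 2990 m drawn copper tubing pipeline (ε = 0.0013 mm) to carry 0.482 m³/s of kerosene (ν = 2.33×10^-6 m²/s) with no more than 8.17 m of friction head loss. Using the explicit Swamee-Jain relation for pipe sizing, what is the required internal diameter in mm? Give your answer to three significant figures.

D ≈ 634 mm

Swamee-Jain (Type III): D = 0.66·[ε^1.25·(LQ²/(gh_f))^4.75 + ν·Q^9.4·(L/(gh_f))^5.2]^0.04
LQ²/(gh_f) = 8.667; L/(gh_f) = 37.31
Term 1 = ε^1.25·(…)^4.75 = 0.00125; Term 2 = ν·Q^9.4·(…)^5.2 = 0.364
D = 0.66·(0.00125 + 0.364)^0.04 = 0.6339 m = 634 mm
Check: V = 1.53 m/s, Re = 4.15×10^5, f = 0.01356, h_f = 7.60 m ≈ 8.17 m ✓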